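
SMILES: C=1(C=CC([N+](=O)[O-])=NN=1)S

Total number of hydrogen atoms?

3

Hydrogens are implicit in SMILES; fill each atom to its normal valence:
  2 × C (aromatic): 1 H each → 2
  2 × C (aromatic): no H
  2 × N (aromatic): no H
  1 × N (charge +1): no H
  1 × O: no H
  1 × O (charge -1): no H
  1 × S: 1 H
  Total hydrogens = 3.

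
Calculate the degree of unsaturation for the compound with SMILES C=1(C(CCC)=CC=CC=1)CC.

Molecular formula from the SMILES: C11H16.
DoU = (2C + 2 + N − H − X)/2 = (2·11 + 2 + 0 − 16 − 0)/2 = 8/2 = 4.
(Structurally: 1 ring(s) + 3 π bond(s) = 4.)

4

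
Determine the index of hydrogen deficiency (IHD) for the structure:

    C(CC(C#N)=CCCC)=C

Molecular formula from the SMILES: C9H13N.
DoU = (2C + 2 + N − H − X)/2 = (2·9 + 2 + 1 − 13 − 0)/2 = 8/2 = 4.
(Structurally: 0 ring(s) + 4 π bond(s) = 4.)

4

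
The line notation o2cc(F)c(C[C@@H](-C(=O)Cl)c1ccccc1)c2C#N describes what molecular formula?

Heavy atoms from the SMILES: 14 C, 1 Cl, 1 F, 1 N, 2 O.
Implicit hydrogens by atom environment:
  6 × C (aromatic): 1 H each → 6
  4 × C (aromatic): no H
  2 × C: no H
  1 × C: 2 H
  1 × C: 1 H
  1 × Cl: no H
  1 × F: no H
  1 × N: no H
  1 × O (aromatic): no H
  1 × O: no H
  Total hydrogens = 9.
Molecular formula: C14H9ClFNO2

C14H9ClFNO2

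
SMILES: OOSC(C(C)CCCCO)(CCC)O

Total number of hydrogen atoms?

Hydrogens are implicit in SMILES; fill each atom to its normal valence:
  6 × C: 2 H each → 12
  3 × O: 1 H each → 3
  2 × C: 3 H each → 6
  1 × C: 1 H
  1 × C: no H
  1 × O: no H
  1 × S: no H
  Total hydrogens = 22.

22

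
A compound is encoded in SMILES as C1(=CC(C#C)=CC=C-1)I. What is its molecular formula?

Heavy atoms from the SMILES: 8 C, 1 I.
Implicit hydrogens by atom environment:
  4 × C (aromatic): 1 H each → 4
  2 × C (aromatic): no H
  1 × C: 1 H
  1 × C: no H
  1 × I: no H
  Total hydrogens = 5.
Molecular formula: C8H5I

C8H5I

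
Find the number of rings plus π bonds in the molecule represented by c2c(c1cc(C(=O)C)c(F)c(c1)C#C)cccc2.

11

Molecular formula from the SMILES: C16H11FO.
DoU = (2C + 2 + N − H − X)/2 = (2·16 + 2 + 0 − 11 − 1)/2 = 22/2 = 11.
(Structurally: 2 ring(s) + 9 π bond(s) = 11.)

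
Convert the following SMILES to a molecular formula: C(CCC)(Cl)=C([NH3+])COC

C7H15ClNO+

Heavy atoms from the SMILES: 7 C, 1 Cl, 1 N, 1 O.
Implicit hydrogens by atom environment:
  3 × C: 2 H each → 6
  2 × C: 3 H each → 6
  2 × C: no H
  1 × Cl: no H
  1 × N (charge +1): 3 H
  1 × O: no H
  Total hydrogens = 15.
Net charge +1.
Molecular formula: C7H15ClNO+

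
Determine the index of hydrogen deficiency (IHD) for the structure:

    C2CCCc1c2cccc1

5

Molecular formula from the SMILES: C10H12.
DoU = (2C + 2 + N − H − X)/2 = (2·10 + 2 + 0 − 12 − 0)/2 = 10/2 = 5.
(Structurally: 2 ring(s) + 3 π bond(s) = 5.)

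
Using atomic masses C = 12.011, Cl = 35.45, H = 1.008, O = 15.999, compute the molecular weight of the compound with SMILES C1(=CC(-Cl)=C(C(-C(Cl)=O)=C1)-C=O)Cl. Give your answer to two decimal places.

Molecular formula: C8H3Cl3O2.
M = 8×12.011 + 3×35.45 + 3×1.008 + 2×15.999 = 237.46 g/mol.

237.46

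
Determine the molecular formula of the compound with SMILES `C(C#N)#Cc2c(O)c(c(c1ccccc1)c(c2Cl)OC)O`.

C16H10ClNO3

Heavy atoms from the SMILES: 16 C, 1 Cl, 1 N, 3 O.
Implicit hydrogens by atom environment:
  7 × C (aromatic): no H
  5 × C (aromatic): 1 H each → 5
  3 × C: no H
  2 × O: 1 H each → 2
  1 × C: 3 H
  1 × Cl: no H
  1 × N: no H
  1 × O: no H
  Total hydrogens = 10.
Molecular formula: C16H10ClNO3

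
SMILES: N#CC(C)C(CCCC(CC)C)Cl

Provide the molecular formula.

C11H20ClN

Heavy atoms from the SMILES: 11 C, 1 Cl, 1 N.
Implicit hydrogens by atom environment:
  4 × C: 2 H each → 8
  3 × C: 3 H each → 9
  3 × C: 1 H each → 3
  1 × C: no H
  1 × Cl: no H
  1 × N: no H
  Total hydrogens = 20.
Molecular formula: C11H20ClN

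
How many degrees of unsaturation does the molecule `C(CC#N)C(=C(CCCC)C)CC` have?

3

Molecular formula from the SMILES: C12H21N.
DoU = (2C + 2 + N − H − X)/2 = (2·12 + 2 + 1 − 21 − 0)/2 = 6/2 = 3.
(Structurally: 0 ring(s) + 3 π bond(s) = 3.)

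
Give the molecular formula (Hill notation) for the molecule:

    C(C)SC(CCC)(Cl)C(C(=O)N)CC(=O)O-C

Heavy atoms from the SMILES: 11 C, 1 Cl, 1 N, 3 O, 1 S.
Implicit hydrogens by atom environment:
  4 × C: 2 H each → 8
  3 × C: 3 H each → 9
  3 × C: no H
  3 × O: no H
  1 × C: 1 H
  1 × Cl: no H
  1 × N: 2 H
  1 × S: no H
  Total hydrogens = 20.
Molecular formula: C11H20ClNO3S

C11H20ClNO3S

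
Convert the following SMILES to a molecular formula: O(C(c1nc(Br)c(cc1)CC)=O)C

C9H10BrNO2

Heavy atoms from the SMILES: 1 Br, 9 C, 1 N, 2 O.
Implicit hydrogens by atom environment:
  3 × C (aromatic): no H
  2 × C: 3 H each → 6
  2 × C (aromatic): 1 H each → 2
  2 × O: no H
  1 × Br: no H
  1 × C: 2 H
  1 × C: no H
  1 × N (aromatic): no H
  Total hydrogens = 10.
Molecular formula: C9H10BrNO2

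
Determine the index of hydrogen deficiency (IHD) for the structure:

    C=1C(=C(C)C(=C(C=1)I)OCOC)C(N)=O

5

Molecular formula from the SMILES: C10H12INO3.
DoU = (2C + 2 + N − H − X)/2 = (2·10 + 2 + 1 − 12 − 1)/2 = 10/2 = 5.
(Structurally: 1 ring(s) + 4 π bond(s) = 5.)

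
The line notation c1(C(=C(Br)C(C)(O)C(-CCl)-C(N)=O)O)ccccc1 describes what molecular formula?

C13H15BrClNO3

Heavy atoms from the SMILES: 1 Br, 13 C, 1 Cl, 1 N, 3 O.
Implicit hydrogens by atom environment:
  5 × C (aromatic): 1 H each → 5
  4 × C: no H
  2 × O: 1 H each → 2
  1 × Br: no H
  1 × C: 3 H
  1 × C: 2 H
  1 × C: 1 H
  1 × C (aromatic): no H
  1 × Cl: no H
  1 × N: 2 H
  1 × O: no H
  Total hydrogens = 15.
Molecular formula: C13H15BrClNO3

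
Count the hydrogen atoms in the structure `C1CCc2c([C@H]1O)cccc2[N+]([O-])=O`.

11

Hydrogens are implicit in SMILES; fill each atom to its normal valence:
  3 × C: 2 H each → 6
  3 × C (aromatic): 1 H each → 3
  3 × C (aromatic): no H
  1 × C: 1 H
  1 × N (charge +1): no H
  1 × O: 1 H
  1 × O: no H
  1 × O (charge -1): no H
  Total hydrogens = 11.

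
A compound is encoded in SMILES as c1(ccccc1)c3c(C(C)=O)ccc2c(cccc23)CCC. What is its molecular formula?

Heavy atoms from the SMILES: 21 C, 1 O.
Implicit hydrogens by atom environment:
  10 × C (aromatic): 1 H each → 10
  6 × C (aromatic): no H
  2 × C: 3 H each → 6
  2 × C: 2 H each → 4
  1 × C: no H
  1 × O: no H
  Total hydrogens = 20.
Molecular formula: C21H20O

C21H20O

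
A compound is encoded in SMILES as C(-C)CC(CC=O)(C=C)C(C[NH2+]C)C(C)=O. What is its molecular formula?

Heavy atoms from the SMILES: 13 C, 1 N, 2 O.
Implicit hydrogens by atom environment:
  5 × C: 2 H each → 10
  3 × C: 3 H each → 9
  3 × C: 1 H each → 3
  2 × C: no H
  2 × O: no H
  1 × N (charge +1): 2 H
  Total hydrogens = 24.
Net charge +1.
Molecular formula: C13H24NO2+

C13H24NO2+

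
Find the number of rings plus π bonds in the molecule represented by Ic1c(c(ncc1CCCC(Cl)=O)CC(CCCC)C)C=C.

6

Molecular formula from the SMILES: C18H25ClINO.
DoU = (2C + 2 + N − H − X)/2 = (2·18 + 2 + 1 − 25 − 2)/2 = 12/2 = 6.
(Structurally: 1 ring(s) + 5 π bond(s) = 6.)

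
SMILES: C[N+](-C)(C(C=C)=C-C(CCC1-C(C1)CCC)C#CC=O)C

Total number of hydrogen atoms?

Hydrogens are implicit in SMILES; fill each atom to its normal valence:
  6 × C: 2 H each → 12
  6 × C: 1 H each → 6
  4 × C: 3 H each → 12
  3 × C: no H
  1 × N (charge +1): no H
  1 × O: no H
  Total hydrogens = 30.

30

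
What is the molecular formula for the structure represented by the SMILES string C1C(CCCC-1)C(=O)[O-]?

Heavy atoms from the SMILES: 7 C, 2 O.
Implicit hydrogens by atom environment:
  5 × C: 2 H each → 10
  1 × C: 1 H
  1 × C: no H
  1 × O: no H
  1 × O (charge -1): no H
  Total hydrogens = 11.
Net charge -1.
Molecular formula: C7H11O2-

C7H11O2-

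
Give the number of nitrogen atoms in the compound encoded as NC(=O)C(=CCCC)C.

The symbol for nitrogen appears 1 time in the SMILES.

1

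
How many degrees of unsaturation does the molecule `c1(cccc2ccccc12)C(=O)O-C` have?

Molecular formula from the SMILES: C12H10O2.
DoU = (2C + 2 + N − H − X)/2 = (2·12 + 2 + 0 − 10 − 0)/2 = 16/2 = 8.
(Structurally: 2 ring(s) + 6 π bond(s) = 8.)

8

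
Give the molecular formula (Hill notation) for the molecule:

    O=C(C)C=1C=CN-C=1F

C6H6FNO

Heavy atoms from the SMILES: 6 C, 1 F, 1 N, 1 O.
Implicit hydrogens by atom environment:
  2 × C (aromatic): 1 H each → 2
  2 × C (aromatic): no H
  1 × C: 3 H
  1 × C: no H
  1 × F: no H
  1 × N (aromatic): 1 H
  1 × O: no H
  Total hydrogens = 6.
Molecular formula: C6H6FNO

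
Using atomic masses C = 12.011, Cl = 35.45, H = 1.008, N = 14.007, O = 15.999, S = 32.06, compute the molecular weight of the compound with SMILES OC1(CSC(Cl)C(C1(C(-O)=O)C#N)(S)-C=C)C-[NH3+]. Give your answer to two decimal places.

309.80

Molecular formula: C10H14ClN2O3S2+.
M = 10×12.011 + 1×35.45 + 14×1.008 + 2×14.007 + 3×15.999 + 2×32.06 = 309.80 g/mol.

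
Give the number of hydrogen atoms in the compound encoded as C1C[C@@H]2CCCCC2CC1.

Hydrogens are implicit in SMILES; fill each atom to its normal valence:
  8 × C: 2 H each → 16
  2 × C: 1 H each → 2
  Total hydrogens = 18.

18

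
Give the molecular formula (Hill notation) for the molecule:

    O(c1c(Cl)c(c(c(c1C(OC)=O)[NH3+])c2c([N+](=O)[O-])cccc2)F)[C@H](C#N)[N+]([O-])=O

C16H11ClFN4O7+

Heavy atoms from the SMILES: 16 C, 1 Cl, 1 F, 4 N, 7 O.
Implicit hydrogens by atom environment:
  8 × C (aromatic): no H
  5 × O: no H
  4 × C (aromatic): 1 H each → 4
  2 × C: no H
  2 × N (charge +1): no H
  2 × O (charge -1): no H
  1 × C: 3 H
  1 × C: 1 H
  1 × Cl: no H
  1 × F: no H
  1 × N (charge +1): 3 H
  1 × N: no H
  Total hydrogens = 11.
Net charge +1.
Molecular formula: C16H11ClFN4O7+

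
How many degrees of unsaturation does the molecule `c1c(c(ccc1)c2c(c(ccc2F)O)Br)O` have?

Molecular formula from the SMILES: C12H8BrFO2.
DoU = (2C + 2 + N − H − X)/2 = (2·12 + 2 + 0 − 8 − 2)/2 = 16/2 = 8.
(Structurally: 2 ring(s) + 6 π bond(s) = 8.)

8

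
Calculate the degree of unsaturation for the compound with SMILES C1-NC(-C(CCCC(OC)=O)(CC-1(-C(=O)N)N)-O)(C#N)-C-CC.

5

Molecular formula from the SMILES: C15H26N4O4.
DoU = (2C + 2 + N − H − X)/2 = (2·15 + 2 + 4 − 26 − 0)/2 = 10/2 = 5.
(Structurally: 1 ring(s) + 4 π bond(s) = 5.)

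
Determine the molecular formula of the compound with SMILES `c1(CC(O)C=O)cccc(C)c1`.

Heavy atoms from the SMILES: 10 C, 2 O.
Implicit hydrogens by atom environment:
  4 × C (aromatic): 1 H each → 4
  2 × C: 1 H each → 2
  2 × C (aromatic): no H
  1 × C: 3 H
  1 × C: 2 H
  1 × O: 1 H
  1 × O: no H
  Total hydrogens = 12.
Molecular formula: C10H12O2

C10H12O2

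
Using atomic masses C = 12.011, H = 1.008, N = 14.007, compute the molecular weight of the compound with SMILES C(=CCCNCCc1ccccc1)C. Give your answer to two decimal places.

Molecular formula: C13H19N.
M = 13×12.011 + 19×1.008 + 1×14.007 = 189.30 g/mol.

189.30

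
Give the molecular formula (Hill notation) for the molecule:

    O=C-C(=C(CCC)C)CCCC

C11H20O

Heavy atoms from the SMILES: 11 C, 1 O.
Implicit hydrogens by atom environment:
  5 × C: 2 H each → 10
  3 × C: 3 H each → 9
  2 × C: no H
  1 × C: 1 H
  1 × O: no H
  Total hydrogens = 20.
Molecular formula: C11H20O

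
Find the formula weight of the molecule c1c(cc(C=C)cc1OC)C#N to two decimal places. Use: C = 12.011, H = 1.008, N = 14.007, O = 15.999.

159.19

Molecular formula: C10H9NO.
M = 10×12.011 + 9×1.008 + 1×14.007 + 1×15.999 = 159.19 g/mol.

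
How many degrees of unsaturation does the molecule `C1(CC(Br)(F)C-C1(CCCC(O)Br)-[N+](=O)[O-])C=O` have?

Molecular formula from the SMILES: C10H14Br2FNO4.
DoU = (2C + 2 + N − H − X)/2 = (2·10 + 2 + 1 − 14 − 3)/2 = 6/2 = 3.
(Structurally: 1 ring(s) + 2 π bond(s) = 3.)

3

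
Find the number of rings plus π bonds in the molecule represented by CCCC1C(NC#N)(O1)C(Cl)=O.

Molecular formula from the SMILES: C7H9ClN2O2.
DoU = (2C + 2 + N − H − X)/2 = (2·7 + 2 + 2 − 9 − 1)/2 = 8/2 = 4.
(Structurally: 1 ring(s) + 3 π bond(s) = 4.)

4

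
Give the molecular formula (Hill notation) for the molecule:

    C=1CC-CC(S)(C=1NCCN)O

Heavy atoms from the SMILES: 8 C, 2 N, 1 O, 1 S.
Implicit hydrogens by atom environment:
  5 × C: 2 H each → 10
  2 × C: no H
  1 × C: 1 H
  1 × N: 2 H
  1 × N: 1 H
  1 × O: 1 H
  1 × S: 1 H
  Total hydrogens = 16.
Molecular formula: C8H16N2OS

C8H16N2OS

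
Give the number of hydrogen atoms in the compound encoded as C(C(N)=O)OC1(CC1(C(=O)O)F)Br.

7

Hydrogens are implicit in SMILES; fill each atom to its normal valence:
  4 × C: no H
  3 × O: no H
  2 × C: 2 H each → 4
  1 × Br: no H
  1 × F: no H
  1 × N: 2 H
  1 × O: 1 H
  Total hydrogens = 7.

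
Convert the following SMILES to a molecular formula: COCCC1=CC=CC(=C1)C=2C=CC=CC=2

Heavy atoms from the SMILES: 15 C, 1 O.
Implicit hydrogens by atom environment:
  9 × C (aromatic): 1 H each → 9
  3 × C (aromatic): no H
  2 × C: 2 H each → 4
  1 × C: 3 H
  1 × O: no H
  Total hydrogens = 16.
Molecular formula: C15H16O

C15H16O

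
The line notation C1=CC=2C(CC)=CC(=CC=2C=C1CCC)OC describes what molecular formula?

Heavy atoms from the SMILES: 16 C, 1 O.
Implicit hydrogens by atom environment:
  5 × C (aromatic): 1 H each → 5
  5 × C (aromatic): no H
  3 × C: 3 H each → 9
  3 × C: 2 H each → 6
  1 × O: no H
  Total hydrogens = 20.
Molecular formula: C16H20O

C16H20O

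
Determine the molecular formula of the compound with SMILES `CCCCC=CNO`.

C6H13NO

Heavy atoms from the SMILES: 6 C, 1 N, 1 O.
Implicit hydrogens by atom environment:
  3 × C: 2 H each → 6
  2 × C: 1 H each → 2
  1 × C: 3 H
  1 × N: 1 H
  1 × O: 1 H
  Total hydrogens = 13.
Molecular formula: C6H13NO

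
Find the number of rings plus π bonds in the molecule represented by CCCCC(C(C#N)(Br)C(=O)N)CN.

Molecular formula from the SMILES: C9H16BrN3O.
DoU = (2C + 2 + N − H − X)/2 = (2·9 + 2 + 3 − 16 − 1)/2 = 6/2 = 3.
(Structurally: 0 ring(s) + 3 π bond(s) = 3.)

3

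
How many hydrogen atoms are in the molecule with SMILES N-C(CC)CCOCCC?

19

Hydrogens are implicit in SMILES; fill each atom to its normal valence:
  5 × C: 2 H each → 10
  2 × C: 3 H each → 6
  1 × C: 1 H
  1 × N: 2 H
  1 × O: no H
  Total hydrogens = 19.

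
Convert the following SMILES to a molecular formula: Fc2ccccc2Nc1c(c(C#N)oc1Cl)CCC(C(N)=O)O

C15H13ClFN3O3

Heavy atoms from the SMILES: 15 C, 1 Cl, 1 F, 3 N, 3 O.
Implicit hydrogens by atom environment:
  6 × C (aromatic): no H
  4 × C (aromatic): 1 H each → 4
  2 × C: 2 H each → 4
  2 × C: no H
  1 × C: 1 H
  1 × Cl: no H
  1 × F: no H
  1 × N: 2 H
  1 × N: 1 H
  1 × N: no H
  1 × O: 1 H
  1 × O (aromatic): no H
  1 × O: no H
  Total hydrogens = 13.
Molecular formula: C15H13ClFN3O3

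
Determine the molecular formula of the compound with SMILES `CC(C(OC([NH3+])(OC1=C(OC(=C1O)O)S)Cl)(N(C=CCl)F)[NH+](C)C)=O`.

[C12H18Cl2FN3O6S]2+

Heavy atoms from the SMILES: 12 C, 2 Cl, 1 F, 3 N, 6 O, 1 S.
Implicit hydrogens by atom environment:
  4 × C (aromatic): no H
  3 × C: 3 H each → 9
  3 × C: no H
  3 × O: no H
  2 × C: 1 H each → 2
  2 × Cl: no H
  2 × O: 1 H each → 2
  1 × F: no H
  1 × N (charge +1): 3 H
  1 × N (charge +1): 1 H
  1 × N: no H
  1 × O (aromatic): no H
  1 × S: 1 H
  Total hydrogens = 18.
Net charge +2.
Molecular formula: [C12H18Cl2FN3O6S]2+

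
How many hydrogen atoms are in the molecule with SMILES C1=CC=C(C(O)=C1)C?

Hydrogens are implicit in SMILES; fill each atom to its normal valence:
  4 × C (aromatic): 1 H each → 4
  2 × C (aromatic): no H
  1 × C: 3 H
  1 × O: 1 H
  Total hydrogens = 8.

8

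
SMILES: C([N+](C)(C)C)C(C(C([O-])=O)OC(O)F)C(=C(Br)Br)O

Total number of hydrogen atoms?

Hydrogens are implicit in SMILES; fill each atom to its normal valence:
  3 × C: 3 H each → 9
  3 × C: 1 H each → 3
  3 × C: no H
  2 × Br: no H
  2 × O: 1 H each → 2
  2 × O: no H
  1 × C: 2 H
  1 × F: no H
  1 × N (charge +1): no H
  1 × O (charge -1): no H
  Total hydrogens = 16.

16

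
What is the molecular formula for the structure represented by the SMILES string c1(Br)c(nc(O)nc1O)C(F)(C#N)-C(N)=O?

Heavy atoms from the SMILES: 1 Br, 7 C, 1 F, 4 N, 3 O.
Implicit hydrogens by atom environment:
  4 × C (aromatic): no H
  3 × C: no H
  2 × N (aromatic): no H
  2 × O: 1 H each → 2
  1 × Br: no H
  1 × F: no H
  1 × N: 2 H
  1 × N: no H
  1 × O: no H
  Total hydrogens = 4.
Molecular formula: C7H4BrFN4O3

C7H4BrFN4O3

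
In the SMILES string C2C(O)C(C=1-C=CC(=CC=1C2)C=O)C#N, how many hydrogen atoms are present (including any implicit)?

11

Hydrogens are implicit in SMILES; fill each atom to its normal valence:
  3 × C (aromatic): 1 H each → 3
  3 × C: 1 H each → 3
  3 × C (aromatic): no H
  2 × C: 2 H each → 4
  1 × C: no H
  1 × N: no H
  1 × O: 1 H
  1 × O: no H
  Total hydrogens = 11.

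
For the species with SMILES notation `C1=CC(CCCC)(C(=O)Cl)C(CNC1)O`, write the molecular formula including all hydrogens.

C11H18ClNO2

Heavy atoms from the SMILES: 11 C, 1 Cl, 1 N, 2 O.
Implicit hydrogens by atom environment:
  5 × C: 2 H each → 10
  3 × C: 1 H each → 3
  2 × C: no H
  1 × C: 3 H
  1 × Cl: no H
  1 × N: 1 H
  1 × O: 1 H
  1 × O: no H
  Total hydrogens = 18.
Molecular formula: C11H18ClNO2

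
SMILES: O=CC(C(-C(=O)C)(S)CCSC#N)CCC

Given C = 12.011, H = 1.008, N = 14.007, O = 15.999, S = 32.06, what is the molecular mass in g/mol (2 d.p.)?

Molecular formula: C11H17NO2S2.
M = 11×12.011 + 17×1.008 + 1×14.007 + 2×15.999 + 2×32.06 = 259.38 g/mol.

259.38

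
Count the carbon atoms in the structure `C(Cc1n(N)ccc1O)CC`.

The symbol for carbon appears 8 times in the SMILES. Lowercase c denotes aromatic carbon and counts toward C.

8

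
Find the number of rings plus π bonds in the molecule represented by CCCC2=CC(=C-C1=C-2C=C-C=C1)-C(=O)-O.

8

Molecular formula from the SMILES: C14H14O2.
DoU = (2C + 2 + N − H − X)/2 = (2·14 + 2 + 0 − 14 − 0)/2 = 16/2 = 8.
(Structurally: 2 ring(s) + 6 π bond(s) = 8.)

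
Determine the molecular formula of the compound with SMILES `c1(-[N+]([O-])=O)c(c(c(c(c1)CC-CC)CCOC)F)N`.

Heavy atoms from the SMILES: 13 C, 1 F, 2 N, 3 O.
Implicit hydrogens by atom environment:
  5 × C: 2 H each → 10
  5 × C (aromatic): no H
  2 × C: 3 H each → 6
  2 × O: no H
  1 × C (aromatic): 1 H
  1 × F: no H
  1 × N: 2 H
  1 × N (charge +1): no H
  1 × O (charge -1): no H
  Total hydrogens = 19.
Molecular formula: C13H19FN2O3

C13H19FN2O3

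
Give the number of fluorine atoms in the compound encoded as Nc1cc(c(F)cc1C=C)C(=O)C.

1

The symbol for fluorine appears 1 time in the SMILES.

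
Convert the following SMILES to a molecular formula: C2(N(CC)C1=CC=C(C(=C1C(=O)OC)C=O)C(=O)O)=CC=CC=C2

C18H17NO5

Heavy atoms from the SMILES: 18 C, 1 N, 5 O.
Implicit hydrogens by atom environment:
  7 × C (aromatic): 1 H each → 7
  5 × C (aromatic): no H
  4 × O: no H
  2 × C: 3 H each → 6
  2 × C: no H
  1 × C: 2 H
  1 × C: 1 H
  1 × N: no H
  1 × O: 1 H
  Total hydrogens = 17.
Molecular formula: C18H17NO5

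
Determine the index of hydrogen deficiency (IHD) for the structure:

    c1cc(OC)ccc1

4

Molecular formula from the SMILES: C7H8O.
DoU = (2C + 2 + N − H − X)/2 = (2·7 + 2 + 0 − 8 − 0)/2 = 8/2 = 4.
(Structurally: 1 ring(s) + 3 π bond(s) = 4.)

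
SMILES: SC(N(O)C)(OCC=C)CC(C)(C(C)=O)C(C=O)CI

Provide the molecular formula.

C13H22INO4S

Heavy atoms from the SMILES: 13 C, 1 I, 1 N, 4 O, 1 S.
Implicit hydrogens by atom environment:
  4 × C: 2 H each → 8
  3 × C: 3 H each → 9
  3 × C: 1 H each → 3
  3 × C: no H
  3 × O: no H
  1 × I: no H
  1 × N: no H
  1 × O: 1 H
  1 × S: 1 H
  Total hydrogens = 22.
Molecular formula: C13H22INO4S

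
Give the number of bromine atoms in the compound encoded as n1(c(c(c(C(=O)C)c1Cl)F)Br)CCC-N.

1

The symbol for bromine appears 1 time in the SMILES.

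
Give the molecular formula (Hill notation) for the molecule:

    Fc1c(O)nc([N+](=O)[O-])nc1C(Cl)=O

C5HClFN3O4

Heavy atoms from the SMILES: 5 C, 1 Cl, 1 F, 3 N, 4 O.
Implicit hydrogens by atom environment:
  4 × C (aromatic): no H
  2 × N (aromatic): no H
  2 × O: no H
  1 × C: no H
  1 × Cl: no H
  1 × F: no H
  1 × N (charge +1): no H
  1 × O: 1 H
  1 × O (charge -1): no H
  Total hydrogens = 1.
Molecular formula: C5HClFN3O4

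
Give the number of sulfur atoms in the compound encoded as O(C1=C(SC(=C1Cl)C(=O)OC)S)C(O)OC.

The symbol for sulfur appears 2 times in the SMILES.

2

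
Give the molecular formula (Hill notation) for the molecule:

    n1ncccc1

Heavy atoms from the SMILES: 4 C, 2 N.
Implicit hydrogens by atom environment:
  4 × C (aromatic): 1 H each → 4
  2 × N (aromatic): no H
  Total hydrogens = 4.
Molecular formula: C4H4N2

C4H4N2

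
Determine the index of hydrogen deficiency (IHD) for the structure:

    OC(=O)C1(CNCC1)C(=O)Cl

Molecular formula from the SMILES: C6H8ClNO3.
DoU = (2C + 2 + N − H − X)/2 = (2·6 + 2 + 1 − 8 − 1)/2 = 6/2 = 3.
(Structurally: 1 ring(s) + 2 π bond(s) = 3.)

3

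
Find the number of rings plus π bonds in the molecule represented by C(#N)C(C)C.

2

Molecular formula from the SMILES: C4H7N.
DoU = (2C + 2 + N − H − X)/2 = (2·4 + 2 + 1 − 7 − 0)/2 = 4/2 = 2.
(Structurally: 0 ring(s) + 2 π bond(s) = 2.)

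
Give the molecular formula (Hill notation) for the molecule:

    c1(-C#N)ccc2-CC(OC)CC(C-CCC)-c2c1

C16H21NO

Heavy atoms from the SMILES: 16 C, 1 N, 1 O.
Implicit hydrogens by atom environment:
  5 × C: 2 H each → 10
  3 × C (aromatic): 1 H each → 3
  3 × C (aromatic): no H
  2 × C: 3 H each → 6
  2 × C: 1 H each → 2
  1 × C: no H
  1 × N: no H
  1 × O: no H
  Total hydrogens = 21.
Molecular formula: C16H21NO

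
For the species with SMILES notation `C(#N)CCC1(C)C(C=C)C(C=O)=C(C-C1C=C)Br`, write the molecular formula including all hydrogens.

Heavy atoms from the SMILES: 1 Br, 15 C, 1 N, 1 O.
Implicit hydrogens by atom environment:
  5 × C: 2 H each → 10
  5 × C: 1 H each → 5
  4 × C: no H
  1 × Br: no H
  1 × C: 3 H
  1 × N: no H
  1 × O: no H
  Total hydrogens = 18.
Molecular formula: C15H18BrNO

C15H18BrNO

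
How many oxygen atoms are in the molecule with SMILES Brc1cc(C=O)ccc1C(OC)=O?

The symbol for oxygen appears 3 times in the SMILES.

3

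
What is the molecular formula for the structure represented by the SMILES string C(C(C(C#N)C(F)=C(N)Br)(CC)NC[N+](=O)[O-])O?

Heavy atoms from the SMILES: 1 Br, 9 C, 1 F, 4 N, 3 O.
Implicit hydrogens by atom environment:
  4 × C: no H
  3 × C: 2 H each → 6
  1 × Br: no H
  1 × C: 3 H
  1 × C: 1 H
  1 × F: no H
  1 × N: 2 H
  1 × N: 1 H
  1 × N (charge +1): no H
  1 × N: no H
  1 × O: 1 H
  1 × O: no H
  1 × O (charge -1): no H
  Total hydrogens = 14.
Molecular formula: C9H14BrFN4O3

C9H14BrFN4O3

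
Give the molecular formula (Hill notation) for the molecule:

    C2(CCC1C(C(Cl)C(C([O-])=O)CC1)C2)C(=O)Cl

Heavy atoms from the SMILES: 12 C, 2 Cl, 3 O.
Implicit hydrogens by atom environment:
  5 × C: 2 H each → 10
  5 × C: 1 H each → 5
  2 × C: no H
  2 × Cl: no H
  2 × O: no H
  1 × O (charge -1): no H
  Total hydrogens = 15.
Net charge -1.
Molecular formula: C12H15Cl2O3-

C12H15Cl2O3-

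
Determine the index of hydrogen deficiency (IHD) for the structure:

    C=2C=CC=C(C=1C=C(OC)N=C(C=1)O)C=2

8

Molecular formula from the SMILES: C12H11NO2.
DoU = (2C + 2 + N − H − X)/2 = (2·12 + 2 + 1 − 11 − 0)/2 = 16/2 = 8.
(Structurally: 2 ring(s) + 6 π bond(s) = 8.)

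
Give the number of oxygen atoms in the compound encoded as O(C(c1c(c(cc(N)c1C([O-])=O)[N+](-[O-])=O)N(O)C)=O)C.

7

The symbol for oxygen appears 7 times in the SMILES.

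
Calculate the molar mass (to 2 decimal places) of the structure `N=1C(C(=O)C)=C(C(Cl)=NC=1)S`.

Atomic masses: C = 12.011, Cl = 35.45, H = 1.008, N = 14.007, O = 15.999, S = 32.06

Molecular formula: C6H5ClN2OS.
M = 6×12.011 + 1×35.45 + 5×1.008 + 2×14.007 + 1×15.999 + 1×32.06 = 188.63 g/mol.

188.63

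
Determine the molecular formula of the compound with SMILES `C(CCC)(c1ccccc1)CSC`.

C12H18S

Heavy atoms from the SMILES: 12 C, 1 S.
Implicit hydrogens by atom environment:
  5 × C (aromatic): 1 H each → 5
  3 × C: 2 H each → 6
  2 × C: 3 H each → 6
  1 × C: 1 H
  1 × C (aromatic): no H
  1 × S: no H
  Total hydrogens = 18.
Molecular formula: C12H18S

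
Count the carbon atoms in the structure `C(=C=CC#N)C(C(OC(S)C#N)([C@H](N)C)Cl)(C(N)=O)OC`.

12

The symbol for carbon appears 12 times in the SMILES. (Cl is a single chlorine, not C + l.)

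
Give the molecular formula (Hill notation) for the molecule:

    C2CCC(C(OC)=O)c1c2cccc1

Heavy atoms from the SMILES: 12 C, 2 O.
Implicit hydrogens by atom environment:
  4 × C (aromatic): 1 H each → 4
  3 × C: 2 H each → 6
  2 × C (aromatic): no H
  2 × O: no H
  1 × C: 3 H
  1 × C: 1 H
  1 × C: no H
  Total hydrogens = 14.
Molecular formula: C12H14O2

C12H14O2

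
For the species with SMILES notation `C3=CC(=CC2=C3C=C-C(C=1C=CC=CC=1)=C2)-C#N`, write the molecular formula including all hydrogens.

Heavy atoms from the SMILES: 17 C, 1 N.
Implicit hydrogens by atom environment:
  11 × C (aromatic): 1 H each → 11
  5 × C (aromatic): no H
  1 × C: no H
  1 × N: no H
  Total hydrogens = 11.
Molecular formula: C17H11N

C17H11N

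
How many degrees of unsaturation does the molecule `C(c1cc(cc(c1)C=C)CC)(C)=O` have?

Molecular formula from the SMILES: C12H14O.
DoU = (2C + 2 + N − H − X)/2 = (2·12 + 2 + 0 − 14 − 0)/2 = 12/2 = 6.
(Structurally: 1 ring(s) + 5 π bond(s) = 6.)

6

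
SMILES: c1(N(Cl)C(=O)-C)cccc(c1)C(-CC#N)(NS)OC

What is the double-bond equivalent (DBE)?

7

Molecular formula from the SMILES: C12H14ClN3O2S.
DoU = (2C + 2 + N − H − X)/2 = (2·12 + 2 + 3 − 14 − 1)/2 = 14/2 = 7.
(Structurally: 1 ring(s) + 6 π bond(s) = 7.)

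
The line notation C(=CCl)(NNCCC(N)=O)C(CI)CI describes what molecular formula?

Heavy atoms from the SMILES: 8 C, 1 Cl, 2 I, 3 N, 1 O.
Implicit hydrogens by atom environment:
  4 × C: 2 H each → 8
  2 × C: 1 H each → 2
  2 × C: no H
  2 × I: no H
  2 × N: 1 H each → 2
  1 × Cl: no H
  1 × N: 2 H
  1 × O: no H
  Total hydrogens = 14.
Molecular formula: C8H14ClI2N3O

C8H14ClI2N3O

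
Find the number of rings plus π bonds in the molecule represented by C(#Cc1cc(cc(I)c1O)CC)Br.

Molecular formula from the SMILES: C10H8BrIO.
DoU = (2C + 2 + N − H − X)/2 = (2·10 + 2 + 0 − 8 − 2)/2 = 12/2 = 6.
(Structurally: 1 ring(s) + 5 π bond(s) = 6.)

6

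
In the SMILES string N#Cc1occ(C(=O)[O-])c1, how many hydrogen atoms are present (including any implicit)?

Hydrogens are implicit in SMILES; fill each atom to its normal valence:
  2 × C (aromatic): 1 H each → 2
  2 × C (aromatic): no H
  2 × C: no H
  1 × N: no H
  1 × O (aromatic): no H
  1 × O: no H
  1 × O (charge -1): no H
  Total hydrogens = 2.

2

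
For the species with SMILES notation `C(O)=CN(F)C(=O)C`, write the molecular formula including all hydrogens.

C4H6FNO2

Heavy atoms from the SMILES: 4 C, 1 F, 1 N, 2 O.
Implicit hydrogens by atom environment:
  2 × C: 1 H each → 2
  1 × C: 3 H
  1 × C: no H
  1 × F: no H
  1 × N: no H
  1 × O: 1 H
  1 × O: no H
  Total hydrogens = 6.
Molecular formula: C4H6FNO2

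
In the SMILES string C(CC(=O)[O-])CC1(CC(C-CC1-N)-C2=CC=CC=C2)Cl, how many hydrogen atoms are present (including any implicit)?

21

Hydrogens are implicit in SMILES; fill each atom to its normal valence:
  6 × C: 2 H each → 12
  5 × C (aromatic): 1 H each → 5
  2 × C: 1 H each → 2
  2 × C: no H
  1 × C (aromatic): no H
  1 × Cl: no H
  1 × N: 2 H
  1 × O: no H
  1 × O (charge -1): no H
  Total hydrogens = 21.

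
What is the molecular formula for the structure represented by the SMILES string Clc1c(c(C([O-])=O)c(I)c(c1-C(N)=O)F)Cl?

Heavy atoms from the SMILES: 8 C, 2 Cl, 1 F, 1 I, 1 N, 3 O.
Implicit hydrogens by atom environment:
  6 × C (aromatic): no H
  2 × C: no H
  2 × Cl: no H
  2 × O: no H
  1 × F: no H
  1 × I: no H
  1 × N: 2 H
  1 × O (charge -1): no H
  Total hydrogens = 2.
Net charge -1.
Molecular formula: C8H2Cl2FINO3-

C8H2Cl2FINO3-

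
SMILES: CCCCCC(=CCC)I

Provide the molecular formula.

C9H17I

Heavy atoms from the SMILES: 9 C, 1 I.
Implicit hydrogens by atom environment:
  5 × C: 2 H each → 10
  2 × C: 3 H each → 6
  1 × C: 1 H
  1 × C: no H
  1 × I: no H
  Total hydrogens = 17.
Molecular formula: C9H17I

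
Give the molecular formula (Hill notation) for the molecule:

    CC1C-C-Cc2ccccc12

Heavy atoms from the SMILES: 11 C.
Implicit hydrogens by atom environment:
  4 × C (aromatic): 1 H each → 4
  3 × C: 2 H each → 6
  2 × C (aromatic): no H
  1 × C: 3 H
  1 × C: 1 H
  Total hydrogens = 14.
Molecular formula: C11H14

C11H14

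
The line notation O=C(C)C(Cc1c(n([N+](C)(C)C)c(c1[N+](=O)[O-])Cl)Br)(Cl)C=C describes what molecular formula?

Heavy atoms from the SMILES: 1 Br, 13 C, 2 Cl, 3 N, 3 O.
Implicit hydrogens by atom environment:
  4 × C: 3 H each → 12
  4 × C (aromatic): no H
  2 × C: 2 H each → 4
  2 × C: no H
  2 × Cl: no H
  2 × N (charge +1): no H
  2 × O: no H
  1 × Br: no H
  1 × C: 1 H
  1 × N (aromatic): no H
  1 × O (charge -1): no H
  Total hydrogens = 17.
Net charge +1.
Molecular formula: C13H17BrCl2N3O3+

C13H17BrCl2N3O3+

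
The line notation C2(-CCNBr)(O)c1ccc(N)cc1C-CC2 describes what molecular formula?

C12H17BrN2O

Heavy atoms from the SMILES: 1 Br, 12 C, 2 N, 1 O.
Implicit hydrogens by atom environment:
  5 × C: 2 H each → 10
  3 × C (aromatic): 1 H each → 3
  3 × C (aromatic): no H
  1 × Br: no H
  1 × C: no H
  1 × N: 2 H
  1 × N: 1 H
  1 × O: 1 H
  Total hydrogens = 17.
Molecular formula: C12H17BrN2O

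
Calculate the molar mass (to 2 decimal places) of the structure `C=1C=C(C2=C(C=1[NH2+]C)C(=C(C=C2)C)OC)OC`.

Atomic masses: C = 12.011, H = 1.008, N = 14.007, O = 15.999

232.30

Molecular formula: C14H18NO2+.
M = 14×12.011 + 18×1.008 + 1×14.007 + 2×15.999 = 232.30 g/mol.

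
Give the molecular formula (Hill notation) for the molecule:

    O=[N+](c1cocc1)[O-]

Heavy atoms from the SMILES: 4 C, 1 N, 3 O.
Implicit hydrogens by atom environment:
  3 × C (aromatic): 1 H each → 3
  1 × C (aromatic): no H
  1 × N (charge +1): no H
  1 × O (aromatic): no H
  1 × O: no H
  1 × O (charge -1): no H
  Total hydrogens = 3.
Molecular formula: C4H3NO3

C4H3NO3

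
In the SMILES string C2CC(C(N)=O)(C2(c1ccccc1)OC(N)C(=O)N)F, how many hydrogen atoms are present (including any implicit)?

Hydrogens are implicit in SMILES; fill each atom to its normal valence:
  5 × C (aromatic): 1 H each → 5
  4 × C: no H
  3 × N: 2 H each → 6
  3 × O: no H
  2 × C: 2 H each → 4
  1 × C: 1 H
  1 × C (aromatic): no H
  1 × F: no H
  Total hydrogens = 16.

16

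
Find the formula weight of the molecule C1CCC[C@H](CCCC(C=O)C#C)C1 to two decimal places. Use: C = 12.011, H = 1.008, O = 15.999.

192.30

Molecular formula: C13H20O.
M = 13×12.011 + 20×1.008 + 1×15.999 = 192.30 g/mol.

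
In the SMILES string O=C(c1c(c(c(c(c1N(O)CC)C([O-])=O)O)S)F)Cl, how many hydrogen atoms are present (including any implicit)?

8

Hydrogens are implicit in SMILES; fill each atom to its normal valence:
  6 × C (aromatic): no H
  2 × C: no H
  2 × O: 1 H each → 2
  2 × O: no H
  1 × C: 3 H
  1 × C: 2 H
  1 × Cl: no H
  1 × F: no H
  1 × N: no H
  1 × O (charge -1): no H
  1 × S: 1 H
  Total hydrogens = 8.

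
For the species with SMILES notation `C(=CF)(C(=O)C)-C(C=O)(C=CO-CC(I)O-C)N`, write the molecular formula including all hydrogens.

Heavy atoms from the SMILES: 11 C, 1 F, 1 I, 1 N, 4 O.
Implicit hydrogens by atom environment:
  5 × C: 1 H each → 5
  4 × O: no H
  3 × C: no H
  2 × C: 3 H each → 6
  1 × C: 2 H
  1 × F: no H
  1 × I: no H
  1 × N: 2 H
  Total hydrogens = 15.
Molecular formula: C11H15FINO4

C11H15FINO4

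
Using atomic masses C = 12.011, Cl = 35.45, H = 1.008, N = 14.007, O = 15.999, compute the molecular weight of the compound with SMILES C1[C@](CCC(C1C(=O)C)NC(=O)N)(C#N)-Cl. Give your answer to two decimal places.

243.69

Molecular formula: C10H14ClN3O2.
M = 10×12.011 + 1×35.45 + 14×1.008 + 3×14.007 + 2×15.999 = 243.69 g/mol.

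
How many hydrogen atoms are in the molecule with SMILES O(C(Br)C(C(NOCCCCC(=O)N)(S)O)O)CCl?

Hydrogens are implicit in SMILES; fill each atom to its normal valence:
  5 × C: 2 H each → 10
  3 × O: no H
  2 × C: 1 H each → 2
  2 × C: no H
  2 × O: 1 H each → 2
  1 × Br: no H
  1 × Cl: no H
  1 × N: 2 H
  1 × N: 1 H
  1 × S: 1 H
  Total hydrogens = 18.

18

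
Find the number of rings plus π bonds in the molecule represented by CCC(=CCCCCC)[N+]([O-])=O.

Molecular formula from the SMILES: C9H17NO2.
DoU = (2C + 2 + N − H − X)/2 = (2·9 + 2 + 1 − 17 − 0)/2 = 4/2 = 2.
(Structurally: 0 ring(s) + 2 π bond(s) = 2.)

2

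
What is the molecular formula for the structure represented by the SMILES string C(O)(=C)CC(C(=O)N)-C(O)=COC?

C8H13NO4

Heavy atoms from the SMILES: 8 C, 1 N, 4 O.
Implicit hydrogens by atom environment:
  3 × C: no H
  2 × C: 2 H each → 4
  2 × C: 1 H each → 2
  2 × O: 1 H each → 2
  2 × O: no H
  1 × C: 3 H
  1 × N: 2 H
  Total hydrogens = 13.
Molecular formula: C8H13NO4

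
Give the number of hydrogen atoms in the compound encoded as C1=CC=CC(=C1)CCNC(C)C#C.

Hydrogens are implicit in SMILES; fill each atom to its normal valence:
  5 × C (aromatic): 1 H each → 5
  2 × C: 2 H each → 4
  2 × C: 1 H each → 2
  1 × C: 3 H
  1 × C: no H
  1 × C (aromatic): no H
  1 × N: 1 H
  Total hydrogens = 15.

15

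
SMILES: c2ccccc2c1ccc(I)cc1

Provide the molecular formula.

C12H9I

Heavy atoms from the SMILES: 12 C, 1 I.
Implicit hydrogens by atom environment:
  9 × C (aromatic): 1 H each → 9
  3 × C (aromatic): no H
  1 × I: no H
  Total hydrogens = 9.
Molecular formula: C12H9I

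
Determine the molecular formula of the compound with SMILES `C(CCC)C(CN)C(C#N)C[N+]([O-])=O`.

C9H17N3O2

Heavy atoms from the SMILES: 9 C, 3 N, 2 O.
Implicit hydrogens by atom environment:
  5 × C: 2 H each → 10
  2 × C: 1 H each → 2
  1 × C: 3 H
  1 × C: no H
  1 × N: 2 H
  1 × N (charge +1): no H
  1 × N: no H
  1 × O: no H
  1 × O (charge -1): no H
  Total hydrogens = 17.
Molecular formula: C9H17N3O2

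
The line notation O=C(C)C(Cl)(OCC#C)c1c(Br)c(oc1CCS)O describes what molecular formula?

C12H12BrClO4S

Heavy atoms from the SMILES: 1 Br, 12 C, 1 Cl, 4 O, 1 S.
Implicit hydrogens by atom environment:
  4 × C (aromatic): no H
  3 × C: 2 H each → 6
  3 × C: no H
  2 × O: no H
  1 × Br: no H
  1 × C: 3 H
  1 × C: 1 H
  1 × Cl: no H
  1 × O: 1 H
  1 × O (aromatic): no H
  1 × S: 1 H
  Total hydrogens = 12.
Molecular formula: C12H12BrClO4S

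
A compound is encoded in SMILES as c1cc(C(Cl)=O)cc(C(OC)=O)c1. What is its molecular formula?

Heavy atoms from the SMILES: 9 C, 1 Cl, 3 O.
Implicit hydrogens by atom environment:
  4 × C (aromatic): 1 H each → 4
  3 × O: no H
  2 × C (aromatic): no H
  2 × C: no H
  1 × C: 3 H
  1 × Cl: no H
  Total hydrogens = 7.
Molecular formula: C9H7ClO3

C9H7ClO3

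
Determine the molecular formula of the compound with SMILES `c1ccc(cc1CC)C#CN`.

Heavy atoms from the SMILES: 10 C, 1 N.
Implicit hydrogens by atom environment:
  4 × C (aromatic): 1 H each → 4
  2 × C (aromatic): no H
  2 × C: no H
  1 × C: 3 H
  1 × C: 2 H
  1 × N: 2 H
  Total hydrogens = 11.
Molecular formula: C10H11N

C10H11N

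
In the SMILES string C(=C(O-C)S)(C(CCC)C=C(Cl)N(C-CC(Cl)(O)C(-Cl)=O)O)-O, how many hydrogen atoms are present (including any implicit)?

Hydrogens are implicit in SMILES; fill each atom to its normal valence:
  5 × C: no H
  4 × C: 2 H each → 8
  3 × Cl: no H
  3 × O: 1 H each → 3
  2 × C: 3 H each → 6
  2 × C: 1 H each → 2
  2 × O: no H
  1 × N: no H
  1 × S: 1 H
  Total hydrogens = 20.

20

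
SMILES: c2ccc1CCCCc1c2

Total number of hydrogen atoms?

Hydrogens are implicit in SMILES; fill each atom to its normal valence:
  4 × C: 2 H each → 8
  4 × C (aromatic): 1 H each → 4
  2 × C (aromatic): no H
  Total hydrogens = 12.

12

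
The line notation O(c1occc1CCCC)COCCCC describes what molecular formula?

C13H22O3

Heavy atoms from the SMILES: 13 C, 3 O.
Implicit hydrogens by atom environment:
  7 × C: 2 H each → 14
  2 × C: 3 H each → 6
  2 × C (aromatic): 1 H each → 2
  2 × C (aromatic): no H
  2 × O: no H
  1 × O (aromatic): no H
  Total hydrogens = 22.
Molecular formula: C13H22O3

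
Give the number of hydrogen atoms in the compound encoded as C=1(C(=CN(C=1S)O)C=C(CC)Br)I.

Hydrogens are implicit in SMILES; fill each atom to its normal valence:
  3 × C (aromatic): no H
  1 × Br: no H
  1 × C: 3 H
  1 × C: 2 H
  1 × C (aromatic): 1 H
  1 × C: 1 H
  1 × C: no H
  1 × I: no H
  1 × N (aromatic): no H
  1 × O: 1 H
  1 × S: 1 H
  Total hydrogens = 9.

9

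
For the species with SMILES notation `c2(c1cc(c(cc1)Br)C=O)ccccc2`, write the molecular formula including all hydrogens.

Heavy atoms from the SMILES: 1 Br, 13 C, 1 O.
Implicit hydrogens by atom environment:
  8 × C (aromatic): 1 H each → 8
  4 × C (aromatic): no H
  1 × Br: no H
  1 × C: 1 H
  1 × O: no H
  Total hydrogens = 9.
Molecular formula: C13H9BrO

C13H9BrO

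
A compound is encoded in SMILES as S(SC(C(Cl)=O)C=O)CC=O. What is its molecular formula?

C5H5ClO3S2

Heavy atoms from the SMILES: 5 C, 1 Cl, 3 O, 2 S.
Implicit hydrogens by atom environment:
  3 × C: 1 H each → 3
  3 × O: no H
  2 × S: no H
  1 × C: 2 H
  1 × C: no H
  1 × Cl: no H
  Total hydrogens = 5.
Molecular formula: C5H5ClO3S2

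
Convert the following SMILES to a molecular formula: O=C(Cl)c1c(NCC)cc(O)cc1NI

C9H10ClIN2O2

Heavy atoms from the SMILES: 9 C, 1 Cl, 1 I, 2 N, 2 O.
Implicit hydrogens by atom environment:
  4 × C (aromatic): no H
  2 × C (aromatic): 1 H each → 2
  2 × N: 1 H each → 2
  1 × C: 3 H
  1 × C: 2 H
  1 × C: no H
  1 × Cl: no H
  1 × I: no H
  1 × O: 1 H
  1 × O: no H
  Total hydrogens = 10.
Molecular formula: C9H10ClIN2O2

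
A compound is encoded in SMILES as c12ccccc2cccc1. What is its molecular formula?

Heavy atoms from the SMILES: 10 C.
Implicit hydrogens by atom environment:
  8 × C (aromatic): 1 H each → 8
  2 × C (aromatic): no H
  Total hydrogens = 8.
Molecular formula: C10H8

C10H8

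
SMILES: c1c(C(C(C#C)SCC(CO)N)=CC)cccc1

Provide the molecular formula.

Heavy atoms from the SMILES: 15 C, 1 N, 1 O, 1 S.
Implicit hydrogens by atom environment:
  5 × C (aromatic): 1 H each → 5
  4 × C: 1 H each → 4
  2 × C: 2 H each → 4
  2 × C: no H
  1 × C: 3 H
  1 × C (aromatic): no H
  1 × N: 2 H
  1 × O: 1 H
  1 × S: no H
  Total hydrogens = 19.
Molecular formula: C15H19NOS

C15H19NOS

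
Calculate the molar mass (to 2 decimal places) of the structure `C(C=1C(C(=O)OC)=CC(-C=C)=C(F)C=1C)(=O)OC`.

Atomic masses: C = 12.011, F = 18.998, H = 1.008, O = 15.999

Molecular formula: C13H13FO4.
M = 13×12.011 + 1×18.998 + 13×1.008 + 4×15.999 = 252.24 g/mol.

252.24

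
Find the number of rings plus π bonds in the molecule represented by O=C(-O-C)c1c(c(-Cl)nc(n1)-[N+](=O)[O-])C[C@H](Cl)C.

6

Molecular formula from the SMILES: C9H9Cl2N3O4.
DoU = (2C + 2 + N − H − X)/2 = (2·9 + 2 + 3 − 9 − 2)/2 = 12/2 = 6.
(Structurally: 1 ring(s) + 5 π bond(s) = 6.)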